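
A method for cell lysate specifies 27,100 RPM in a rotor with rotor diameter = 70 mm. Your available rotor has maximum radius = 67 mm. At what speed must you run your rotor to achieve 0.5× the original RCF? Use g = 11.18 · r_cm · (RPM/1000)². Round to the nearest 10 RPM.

≈ 13850 RPM

Original rotor: r = 70 mm / 2 = 35 mm = 3.5 cm
RCF_original = 11.18 × 3.5 × (27.1)² = 11.18 × 3.5 × 734.41 ≈ 28,737.5 × g
Target RCF = 0.5 × 28,737.5 ≈ 14,368.8 × g
Your rotor: r = 67 mm = 6.7 cm
14,368.8 = 11.18 × 6.7 × (N/1000)²
(N/1000)² = 14,368.8 / 74.906 = 191.8244
N = 1000 × √191.8244 ≈ 13,850.1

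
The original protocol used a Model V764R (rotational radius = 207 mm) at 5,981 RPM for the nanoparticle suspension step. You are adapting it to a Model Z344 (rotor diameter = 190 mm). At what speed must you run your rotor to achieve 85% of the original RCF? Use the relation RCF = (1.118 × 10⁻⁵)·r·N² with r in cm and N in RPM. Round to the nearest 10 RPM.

Original rotor: r = 207 mm = 20.7 cm
RCF_original = 1.118 × 10⁻⁵ × 20.7 × (5981)² = 1.118 × 10⁻⁵ × 20.7 × 35,772,361 ≈ 8,278.7 × g
Target RCF = 0.85 × 8,278.7 ≈ 7,036.9 × g
Your rotor: r = 190 mm / 2 = 95 mm = 9.5 cm
7,036.9 = 1.118 × 10⁻⁵ × 9.5 × N²
N² = 7,036.9 / (10.621 × 10⁻⁵) = 66,254,590
N ≈ √66,254,590 ≈ 8,139.7

8140 RPM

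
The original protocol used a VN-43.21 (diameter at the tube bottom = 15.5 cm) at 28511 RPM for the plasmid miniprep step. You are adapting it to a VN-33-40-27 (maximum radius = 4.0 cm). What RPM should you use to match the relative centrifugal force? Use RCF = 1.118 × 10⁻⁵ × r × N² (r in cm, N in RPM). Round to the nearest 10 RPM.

≈ 39690 RPM

Original rotor: r = 15.5 / 2 = 7.75 cm
RCF_original = 1.118 × 10⁻⁵ × 7.75 × (28511)² = 1.118 × 10⁻⁵ × 7.75 × 812,877,121 ≈ 70,431.7 × g
70,431.7 = 1.118 × 10⁻⁵ × 4 × N²
N² = 70,431.7 / (4.472 × 10⁻⁵) = 1,574,948,569
N ≈ √1,574,948,569 ≈ 39,685.6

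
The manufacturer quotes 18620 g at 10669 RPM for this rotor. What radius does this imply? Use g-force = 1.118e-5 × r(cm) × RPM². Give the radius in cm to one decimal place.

≈ 14.6 cm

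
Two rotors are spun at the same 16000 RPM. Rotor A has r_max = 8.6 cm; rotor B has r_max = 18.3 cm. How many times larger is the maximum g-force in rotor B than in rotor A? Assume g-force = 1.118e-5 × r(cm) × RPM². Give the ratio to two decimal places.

2.13

At fixed N, RCF ∝ r, so RCF_B/RCF_A = r_B/r_A = 18.3 / 8.6 = 2.1279.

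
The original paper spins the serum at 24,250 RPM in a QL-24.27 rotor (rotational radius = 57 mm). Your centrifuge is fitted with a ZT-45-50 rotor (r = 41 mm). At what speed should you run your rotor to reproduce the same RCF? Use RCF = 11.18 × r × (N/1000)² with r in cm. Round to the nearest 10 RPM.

Original rotor: r = 57 mm = 5.7 cm
RCF = 11.18 × r × (N/1000)²
RCF_original = 11.18 × 5.7 × (24.25)² = 11.18 × 5.7 × 588.0625 ≈ 37,474.9 × g
Your rotor: r = 41 mm = 4.1 cm
37,474.9 = 11.18 × 4.1 × (N/1000)²
(N/1000)² = 37,474.9 / 45.838 = 817.5509
N = 1000 × √817.5509 ≈ 28,592.8

28590 RPM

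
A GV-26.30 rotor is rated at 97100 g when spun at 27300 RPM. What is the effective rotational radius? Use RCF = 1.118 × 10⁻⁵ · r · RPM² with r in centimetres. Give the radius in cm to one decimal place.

97100 = 1.118 × 10⁻⁵ × r × (27300)²
r = 97100 / (1.118 × 10⁻⁵ × 745,290,000) = 97100 / 8332.342 ≈ 11.653 cm

11.7 cm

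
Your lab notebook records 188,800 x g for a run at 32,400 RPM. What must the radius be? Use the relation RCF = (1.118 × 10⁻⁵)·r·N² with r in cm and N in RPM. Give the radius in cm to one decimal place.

16.1 cm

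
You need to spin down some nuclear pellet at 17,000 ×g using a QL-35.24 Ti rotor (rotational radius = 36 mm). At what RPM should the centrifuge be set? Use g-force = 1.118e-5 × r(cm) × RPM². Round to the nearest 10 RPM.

≈ 20550 RPM

r = 36 mm = 3.6 cm
RCF = 1.118 × 10⁻⁵ × r × N²
17,000 = 1.118 × 10⁻⁵ × 3.6 × N²
N² = 17,000 / (4.0248 × 10⁻⁵) = 422,381,236
N ≈ √422,381,236 ≈ 20,551.9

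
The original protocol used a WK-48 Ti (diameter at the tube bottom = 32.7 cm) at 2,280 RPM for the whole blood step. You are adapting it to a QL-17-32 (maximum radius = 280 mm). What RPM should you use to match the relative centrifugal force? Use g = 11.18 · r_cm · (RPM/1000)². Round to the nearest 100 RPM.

≈ 1700 RPM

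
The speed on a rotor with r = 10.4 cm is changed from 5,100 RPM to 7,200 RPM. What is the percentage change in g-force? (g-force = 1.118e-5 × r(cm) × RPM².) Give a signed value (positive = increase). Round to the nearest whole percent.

RCF ∝ N², so the ratio is (7200/5100)² = (1.411765)² = 1.9931.
Change = 1.9931 − 1 = +0.9931 → +99.3%.

+99%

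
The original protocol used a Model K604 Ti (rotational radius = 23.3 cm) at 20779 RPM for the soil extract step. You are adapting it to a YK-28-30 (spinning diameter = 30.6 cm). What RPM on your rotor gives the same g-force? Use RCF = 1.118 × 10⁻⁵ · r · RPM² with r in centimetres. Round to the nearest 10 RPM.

RCF_original = 1.118 × 10⁻⁵ × 23.3 × (20779)² = 1.118 × 10⁻⁵ × 23.3 × 431,766,841 ≈ 112,472.7 × g
Your rotor: r = 30.6 / 2 = 15.3 cm
112,472.7 = 1.118 × 10⁻⁵ × 15.3 × N²
N² = 112,472.7 / (17.1054 × 10⁻⁵) = 657,527,447
N ≈ √657,527,447 ≈ 25,642.3

≈ 25640 RPM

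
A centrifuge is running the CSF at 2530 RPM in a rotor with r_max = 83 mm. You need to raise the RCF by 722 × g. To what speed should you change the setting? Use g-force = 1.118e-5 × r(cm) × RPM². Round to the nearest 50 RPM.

≈ 3750 RPM

r = 83 mm = 8.3 cm
Current RCF = 1.118 × 10⁻⁵ × 8.3 × (2530)² = 1.118 × 10⁻⁵ × 8.3 × 6,400,900 ≈ 594 × g
Target RCF = 594 + 722 = 1,316 × g
N² = 1,316 / (9.2794 × 10⁻⁵) = 14,181,951
N ≈ √14,181,951 ≈ 3,765.9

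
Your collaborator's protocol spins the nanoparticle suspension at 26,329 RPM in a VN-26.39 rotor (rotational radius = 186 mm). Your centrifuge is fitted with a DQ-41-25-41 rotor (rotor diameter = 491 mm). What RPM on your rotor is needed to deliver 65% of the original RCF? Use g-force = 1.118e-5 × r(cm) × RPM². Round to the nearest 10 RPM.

Original rotor: r = 186 mm = 18.6 cm
RCF = 1.118 × 10⁻⁵ × r × N²
RCF_original = 1.118 × 10⁻⁵ × 18.6 × (26329)² = 1.118 × 10⁻⁵ × 18.6 × 693,216,241 ≈ 144,152.9 × g
Target RCF = 0.65 × 144,152.9 ≈ 93,699.4 × g
Your rotor: r = 491 mm / 2 = 245.5 mm = 24.55 cm
93,699.4 = 1.118 × 10⁻⁵ × 24.55 × N²
N² = 93,699.4 / (27.4469 × 10⁻⁵) = 341,384,273
N ≈ √341,384,273 ≈ 18,476.6

≈ 18480 RPM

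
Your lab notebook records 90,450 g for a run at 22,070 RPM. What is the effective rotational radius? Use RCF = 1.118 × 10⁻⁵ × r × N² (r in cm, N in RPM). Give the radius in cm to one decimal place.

90450 = 1.118 × 10⁻⁵ × r × (22070)²
r = 90450 / (1.118 × 10⁻⁵ × 487,084,900) = 90450 / 5445.609 ≈ 16.610 cm

16.6 cm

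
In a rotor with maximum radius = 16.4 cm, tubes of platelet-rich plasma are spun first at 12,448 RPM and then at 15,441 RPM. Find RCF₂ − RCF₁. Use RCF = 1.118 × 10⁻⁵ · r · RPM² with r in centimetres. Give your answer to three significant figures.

RCF₁ = 1.118 × 10⁻⁵ × 16.4 × (12448)² = 1.118 × 10⁻⁵ × 16.4 × 154,952,704 ≈ 28,410.9 × g
RCF₂ = 1.118 × 10⁻⁵ × 16.4 × (15441)² = 1.118 × 10⁻⁵ × 16.4 × 238,424,481 ≈ 43,715.6 × g
Increase = 43,715.6 − 28,410.9 = 15,304.7

≈ 15300 x g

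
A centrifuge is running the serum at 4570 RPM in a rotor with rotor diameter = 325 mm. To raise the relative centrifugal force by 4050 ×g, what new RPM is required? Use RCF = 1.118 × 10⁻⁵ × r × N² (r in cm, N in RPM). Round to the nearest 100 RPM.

6600 RPM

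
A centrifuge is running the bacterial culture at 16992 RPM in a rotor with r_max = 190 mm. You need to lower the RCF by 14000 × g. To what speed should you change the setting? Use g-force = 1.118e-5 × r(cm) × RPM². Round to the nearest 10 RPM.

≈ 14930 RPM

r = 190 mm = 19.0 cm
Current RCF = 1.118 × 10⁻⁵ × 19 × (16992)² = 1.118 × 10⁻⁵ × 19 × 288,728,064 ≈ 61,331.6 × g
Target RCF = 61,331.6 − 14,000 = 47,331.6 × g
N² = 47,331.6 / (21.242 × 10⁻⁵) = 222,820,827
N ≈ √222,820,827 ≈ 14,927.2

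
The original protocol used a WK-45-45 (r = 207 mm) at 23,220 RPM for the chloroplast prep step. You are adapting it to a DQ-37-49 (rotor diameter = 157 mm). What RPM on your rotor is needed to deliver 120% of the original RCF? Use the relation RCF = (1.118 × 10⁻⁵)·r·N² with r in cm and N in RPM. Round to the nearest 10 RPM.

41310 RPM

Original rotor: r = 207 mm = 20.7 cm
RCF = 1.118 × 10⁻⁵ × r × N²
RCF_original = 1.118 × 10⁻⁵ × 20.7 × (23220)² = 1.118 × 10⁻⁵ × 20.7 × 539,168,400 ≈ 124,777.6 × g
Target RCF = 1.2 × 124,777.6 ≈ 149,733.1 × g
Your rotor: r = 157 mm / 2 = 78.5 mm = 7.85 cm
149,733.1 = 1.118 × 10⁻⁵ × 7.85 × N²
N² = 149,733.1 / (8.7763 × 10⁻⁵) = 1,706,107,357
N ≈ √1,706,107,357 ≈ 41,305.1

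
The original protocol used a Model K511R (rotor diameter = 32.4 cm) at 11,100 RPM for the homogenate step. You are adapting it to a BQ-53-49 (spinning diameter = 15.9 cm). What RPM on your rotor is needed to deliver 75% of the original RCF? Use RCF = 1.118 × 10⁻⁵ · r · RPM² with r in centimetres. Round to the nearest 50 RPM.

Original rotor: r = 32.4 / 2 = 16.2 cm
RCF_original = 1.118 × 10⁻⁵ × 16.2 × (11100)² = 1.118 × 10⁻⁵ × 16.2 × 123,210,000 ≈ 22,315.3 × g
Target RCF = 0.75 × 22,315.3 ≈ 16,736.5 × g
Your rotor: r = 15.9 / 2 = 7.95 cm
16,736.5 = 1.118 × 10⁻⁵ × 7.95 × N²
N² = 16,736.5 / (8.8881 × 10⁻⁵) = 188,302,337
N ≈ √188,302,337 ≈ 13,722.3

13700 RPM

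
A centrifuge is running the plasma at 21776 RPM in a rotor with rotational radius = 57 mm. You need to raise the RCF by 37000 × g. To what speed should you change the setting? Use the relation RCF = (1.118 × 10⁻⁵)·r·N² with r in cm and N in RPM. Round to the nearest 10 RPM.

≈ 32480 RPM

r = 57 mm = 5.7 cm
Current RCF = 1.118 × 10⁻⁵ × 5.7 × (21776)² = 1.118 × 10⁻⁵ × 5.7 × 474,194,176 ≈ 30,218.5 × g
Target RCF = 30,218.5 + 37,000 = 67,218.5 × g
N² = 67,218.5 / (6.3726 × 10⁻⁵) = 1,054,804,946
N ≈ √1,054,804,946 ≈ 32,477.8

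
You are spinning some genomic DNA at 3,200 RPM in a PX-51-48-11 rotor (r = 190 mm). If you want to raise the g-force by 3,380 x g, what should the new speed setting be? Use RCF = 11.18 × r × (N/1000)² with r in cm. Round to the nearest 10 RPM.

r = 190 mm = 19.0 cm
Current RCF = 11.18 × 19 × (3.2)² = 11.18 × 19 × 10.24 ≈ 2,175.2 × g
Target RCF = 2,175.2 + 3,380 = 5,555.2 × g
(N/1000)² = 5,555.2 / 212.42 = 26.15196
N = 1000 × √26.15196 ≈ 5,113.9

≈ 5110 RPM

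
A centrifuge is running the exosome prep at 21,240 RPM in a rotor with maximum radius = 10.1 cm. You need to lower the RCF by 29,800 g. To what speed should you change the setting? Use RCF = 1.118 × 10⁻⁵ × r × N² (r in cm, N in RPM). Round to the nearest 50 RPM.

Current RCF = 1.118 × 10⁻⁵ × 10.1 × (21240)² = 1.118 × 10⁻⁵ × 10.1 × 451,137,600 ≈ 50,941.6 × g
Target RCF = 50,941.6 − 29,800 = 21,141.6 × g
N² = 21,141.6 / (11.2918 × 10⁻⁵) = 187,229,671
N ≈ √187,229,671 ≈ 13,683.2

≈ 13700 RPM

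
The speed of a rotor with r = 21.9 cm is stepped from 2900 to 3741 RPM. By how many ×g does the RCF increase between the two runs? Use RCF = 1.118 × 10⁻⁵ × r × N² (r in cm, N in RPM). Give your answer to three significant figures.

1370 ×g

RCF₁ = 1.118 × 10⁻⁵ × 21.9 × (2900)² = 1.118 × 10⁻⁵ × 21.9 × 8,410,000 ≈ 2,059.1 × g
RCF₂ = 1.118 × 10⁻⁵ × 21.9 × (3741)² = 1.118 × 10⁻⁵ × 21.9 × 13,995,081 ≈ 3,426.6 × g
Increase = 3,426.6 − 2,059.1 = 1,367.5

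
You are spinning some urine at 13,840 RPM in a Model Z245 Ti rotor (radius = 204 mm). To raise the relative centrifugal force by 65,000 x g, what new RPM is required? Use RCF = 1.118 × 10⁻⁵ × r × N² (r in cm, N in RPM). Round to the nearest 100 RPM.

r = 204 mm = 20.4 cm
Current RCF = 1.118 × 10⁻⁵ × 20.4 × (13840)² = 1.118 × 10⁻⁵ × 20.4 × 191,545,600 ≈ 43,686.2 × g
Target RCF = 43,686.2 + 65,000 = 108,686.2 × g
N² = 108,686.2 / (22.8072 × 10⁻⁵) = 476,543,372
N ≈ √476,543,372 ≈ 21,829.9

N₂ ≈ 21800 RPM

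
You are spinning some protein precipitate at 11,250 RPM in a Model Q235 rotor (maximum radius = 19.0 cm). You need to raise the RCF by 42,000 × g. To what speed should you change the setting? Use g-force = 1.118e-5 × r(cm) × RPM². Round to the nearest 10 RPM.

N₂ ≈ 18010 RPM

Current RCF = 1.118 × 10⁻⁵ × 19 × (11250)² = 1.118 × 10⁻⁵ × 19 × 126,562,500 ≈ 26,884.4 × g
Target RCF = 26,884.4 + 42,000 = 68,884.4 × g
N² = 68,884.4 / (21.242 × 10⁻⁵) = 324,283,966
N ≈ √324,283,966 ≈ 18,007.9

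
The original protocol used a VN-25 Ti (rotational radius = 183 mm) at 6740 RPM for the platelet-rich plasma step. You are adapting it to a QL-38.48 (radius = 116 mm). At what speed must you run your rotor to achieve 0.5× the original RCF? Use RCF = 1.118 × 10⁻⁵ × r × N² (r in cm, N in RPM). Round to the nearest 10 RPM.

Original rotor: r = 183 mm = 18.3 cm
RCF = 1.118 × 10⁻⁵ × r × N²
RCF_original = 1.118 × 10⁻⁵ × 18.3 × (6740)² = 1.118 × 10⁻⁵ × 18.3 × 45,427,600 ≈ 9,294.2 × g
Target RCF = 0.5 × 9,294.2 ≈ 4,647.1 × g
Your rotor: r = 116 mm = 11.6 cm
4,647.1 = 1.118 × 10⁻⁵ × 11.6 × N²
N² = 4,647.1 / (12.9688 × 10⁻⁵) = 35,832,922
N ≈ √35,832,922 ≈ 5,986.1

≈ 5990 RPM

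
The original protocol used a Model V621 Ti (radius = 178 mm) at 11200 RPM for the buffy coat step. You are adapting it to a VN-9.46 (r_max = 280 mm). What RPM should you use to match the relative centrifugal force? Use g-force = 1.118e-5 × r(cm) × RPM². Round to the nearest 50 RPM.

8950 RPM

Original rotor: r = 178 mm = 17.8 cm
RCF_original = 1.118 × 10⁻⁵ × 17.8 × (11200)² = 1.118 × 10⁻⁵ × 17.8 × 125,440,000 ≈ 24,963.1 × g
Your rotor: r = 280 mm = 28.0 cm
24,963.1 = 1.118 × 10⁻⁵ × 28 × N²
N² = 24,963.1 / (31.304 × 10⁻⁵) = 79,744,122
N ≈ √79,744,122 ≈ 8,930.0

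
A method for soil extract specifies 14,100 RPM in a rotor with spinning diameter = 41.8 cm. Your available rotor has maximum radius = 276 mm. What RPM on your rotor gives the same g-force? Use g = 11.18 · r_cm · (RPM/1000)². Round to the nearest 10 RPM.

12270 RPM

Original rotor: r = 41.8 / 2 = 20.9 cm
RCF = 11.18 × r × (N/1000)²
RCF_original = 11.18 × 20.9 × (14.1)² = 11.18 × 20.9 × 198.81 ≈ 46,454.3 × g
Your rotor: r = 276 mm = 27.6 cm
46,454.3 = 11.18 × 27.6 × (N/1000)²
(N/1000)² = 46,454.3 / 308.568 = 150.548
N = 1000 × √150.548 ≈ 12,269.8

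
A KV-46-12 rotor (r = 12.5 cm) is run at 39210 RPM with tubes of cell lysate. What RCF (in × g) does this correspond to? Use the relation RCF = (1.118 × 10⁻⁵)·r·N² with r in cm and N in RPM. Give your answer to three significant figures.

RCF = 1.118 × 10⁻⁵ × 12.5 × (39210)² = 1.118 × 10⁻⁵ × 12.5 × 1,537,424,100 ≈ 214,855 × g

215000 × g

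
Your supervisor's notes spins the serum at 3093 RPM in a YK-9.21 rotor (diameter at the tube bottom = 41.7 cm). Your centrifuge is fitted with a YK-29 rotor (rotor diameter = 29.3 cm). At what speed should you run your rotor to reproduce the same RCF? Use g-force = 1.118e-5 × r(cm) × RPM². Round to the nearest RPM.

≈ 3690 RPM

Original rotor: r = 41.7 / 2 = 20.85 cm
RCF_original = 1.118 × 10⁻⁵ × 20.85 × (3093)² = 1.118 × 10⁻⁵ × 20.85 × 9,566,649 ≈ 2,230 × g
Your rotor: r = 29.3 / 2 = 14.65 cm
2,230 = 1.118 × 10⁻⁵ × 14.65 × N²
N² = 2,230 / (16.3787 × 10⁻⁵) = 13,615,244
N ≈ √13,615,244 ≈ 3,689.9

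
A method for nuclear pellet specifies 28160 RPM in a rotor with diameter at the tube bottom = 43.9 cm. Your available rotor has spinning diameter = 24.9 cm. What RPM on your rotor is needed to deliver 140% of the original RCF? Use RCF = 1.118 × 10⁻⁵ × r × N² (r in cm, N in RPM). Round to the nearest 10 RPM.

44240 RPM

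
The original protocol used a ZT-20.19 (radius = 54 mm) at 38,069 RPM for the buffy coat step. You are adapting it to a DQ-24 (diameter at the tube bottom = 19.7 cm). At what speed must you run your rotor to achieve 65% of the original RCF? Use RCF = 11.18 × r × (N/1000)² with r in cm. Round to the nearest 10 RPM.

≈ 22730 RPM

Original rotor: r = 54 mm = 5.4 cm
RCF_original = 11.18 × 5.4 × (38.069)² = 11.18 × 5.4 × 1,449.248761 ≈ 87,494 × g
Target RCF = 0.65 × 87,494 ≈ 56,871.1 × g
Your rotor: r = 19.7 / 2 = 9.85 cm
56,871.1 = 11.18 × 9.85 × (N/1000)²
(N/1000)² = 56,871.1 / 110.123 = 516.4325
N = 1000 × √516.4325 ≈ 22,725.2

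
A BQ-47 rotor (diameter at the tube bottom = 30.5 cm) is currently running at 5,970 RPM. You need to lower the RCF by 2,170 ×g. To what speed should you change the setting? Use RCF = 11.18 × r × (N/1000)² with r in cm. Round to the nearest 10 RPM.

r = 30.5 / 2 = 15.25 cm
Current RCF = 11.18 × 15.25 × (5.97)² = 11.18 × 15.25 × 35.6409 ≈ 6,076.6 × g
Target RCF = 6,076.6 − 2,170 = 3,906.6 × g
(N/1000)² = 3,906.6 / 170.495 = 22.91328
N = 1000 × √22.91328 ≈ 4,786.8

4790 RPM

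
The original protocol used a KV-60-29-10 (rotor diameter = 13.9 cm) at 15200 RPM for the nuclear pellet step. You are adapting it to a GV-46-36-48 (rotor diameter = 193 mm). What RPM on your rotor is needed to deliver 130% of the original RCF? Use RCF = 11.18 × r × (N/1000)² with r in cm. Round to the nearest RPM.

Original rotor: r = 13.9 / 2 = 6.95 cm
RCF_original = 11.18 × 6.95 × (15.2)² = 11.18 × 6.95 × 231.04 ≈ 17,952 × g
Target RCF = 1.3 × 17,952 ≈ 23,337.6 × g
Your rotor: r = 193 mm / 2 = 96.5 mm = 9.65 cm
23,337.6 = 11.18 × 9.65 × (N/1000)²
(N/1000)² = 23,337.6 / 107.887 = 216.3152
N = 1000 × √216.3152 ≈ 14,707.7

14708 RPM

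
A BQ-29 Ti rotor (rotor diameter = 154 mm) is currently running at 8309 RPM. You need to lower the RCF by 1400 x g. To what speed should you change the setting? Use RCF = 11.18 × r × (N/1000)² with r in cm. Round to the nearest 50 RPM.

7250 RPM

r = 154 mm / 2 = 77 mm = 7.7 cm
Current RCF = 11.18 × 7.7 × (8.309)² = 11.18 × 7.7 × 69.039481 ≈ 5,943.3 × g
Target RCF = 5,943.3 − 1,400 = 4,543.3 × g
(N/1000)² = 4,543.3 / 86.086 = 52.77629
N = 1000 × √52.77629 ≈ 7,264.7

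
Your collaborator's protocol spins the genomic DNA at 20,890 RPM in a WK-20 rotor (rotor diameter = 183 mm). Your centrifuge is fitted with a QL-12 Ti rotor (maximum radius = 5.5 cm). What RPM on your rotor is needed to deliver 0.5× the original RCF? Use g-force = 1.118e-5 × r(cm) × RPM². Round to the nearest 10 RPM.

≈ 19050 RPM

Original rotor: r = 183 mm / 2 = 91.5 mm = 9.15 cm
RCF_original = 1.118 × 10⁻⁵ × 9.15 × (20890)² = 1.118 × 10⁻⁵ × 9.15 × 436,392,100 ≈ 44,641.6 × g
Target RCF = 0.5 × 44,641.6 ≈ 22,320.8 × g
22,320.8 = 1.118 × 10⁻⁵ × 5.5 × N²
N² = 22,320.8 / (6.149 × 10⁻⁵) = 362,998,862
N ≈ √362,998,862 ≈ 19,052.5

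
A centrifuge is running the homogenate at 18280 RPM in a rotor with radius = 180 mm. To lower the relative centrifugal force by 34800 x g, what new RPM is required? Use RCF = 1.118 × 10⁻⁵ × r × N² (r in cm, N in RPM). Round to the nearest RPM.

≈ 12698 RPM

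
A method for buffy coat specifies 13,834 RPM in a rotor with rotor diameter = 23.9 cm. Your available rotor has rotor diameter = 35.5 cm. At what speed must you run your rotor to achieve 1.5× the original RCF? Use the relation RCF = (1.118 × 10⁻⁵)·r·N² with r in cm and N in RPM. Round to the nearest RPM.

Original rotor: r = 23.9 / 2 = 11.95 cm
RCF_original = 1.118 × 10⁻⁵ × 11.95 × (13834)² = 1.118 × 10⁻⁵ × 11.95 × 191,379,556 ≈ 25,568.5 × g
Target RCF = 1.5 × 25,568.5 ≈ 38,352.8 × g
Your rotor: r = 35.5 / 2 = 17.75 cm
38,352.8 = 1.118 × 10⁻⁵ × 17.75 × N²
N² = 38,352.8 / (19.8445 × 10⁻⁵) = 193,266,648
N ≈ √193,266,648 ≈ 13,902.0

≈ 13902 RPM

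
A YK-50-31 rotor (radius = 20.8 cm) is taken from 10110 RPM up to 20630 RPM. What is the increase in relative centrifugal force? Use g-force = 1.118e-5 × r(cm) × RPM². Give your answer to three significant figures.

RCF₁ = 1.118 × 10⁻⁵ × 20.8 × (10110)² = 1.118 × 10⁻⁵ × 20.8 × 102,212,100 ≈ 23,768.8 × g
RCF₂ = 1.118 × 10⁻⁵ × 20.8 × (20630)² = 1.118 × 10⁻⁵ × 20.8 × 425,596,900 ≈ 98,970 × g
Increase = 98,970 − 23,768.8 = 75,201.2

75200 x g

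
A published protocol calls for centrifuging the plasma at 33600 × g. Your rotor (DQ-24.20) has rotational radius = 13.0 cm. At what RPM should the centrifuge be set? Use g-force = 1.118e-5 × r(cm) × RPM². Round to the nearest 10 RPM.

N ≈ 15200 RPM

33,600 = 1.118 × 10⁻⁵ × 13 × N²
N² = 33,600 / (14.534 × 10⁻⁵) = 231,182,056
N ≈ √231,182,056 ≈ 15,204.7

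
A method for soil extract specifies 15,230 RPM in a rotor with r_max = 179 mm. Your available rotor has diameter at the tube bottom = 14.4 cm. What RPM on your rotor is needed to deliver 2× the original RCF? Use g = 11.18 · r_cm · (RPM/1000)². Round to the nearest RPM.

≈ 33961 RPM

Original rotor: r = 179 mm = 17.9 cm
RCF_original = 11.18 × 17.9 × (15.23)² = 11.18 × 17.9 × 231.9529 ≈ 46,418.9 × g
Target RCF = 2 × 46,418.9 ≈ 92,837.8 × g
Your rotor: r = 14.4 / 2 = 7.2 cm
92,837.8 = 11.18 × 7.2 × (N/1000)²
(N/1000)² = 92,837.8 / 80.496 = 1153.322
N = 1000 × √1153.322 ≈ 33,960.6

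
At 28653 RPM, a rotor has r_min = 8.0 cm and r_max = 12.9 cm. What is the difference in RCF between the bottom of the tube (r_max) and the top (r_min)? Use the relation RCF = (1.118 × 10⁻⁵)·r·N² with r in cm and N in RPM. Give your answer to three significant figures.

RCF_max = 1.118 × 10⁻⁵ × 12.9 × (28653)² = 1.118 × 10⁻⁵ × 12.9 × 820,994,409 ≈ 118,405.5 × g
RCF_min = 1.118 × 10⁻⁵ × 8 × (28653)² = 1.118 × 10⁻⁵ × 8 × 820,994,409 ≈ 73,429.7 × g
ΔRCF = 118,405.5 − 73,429.7 = 44,975.8

≈ 45000 x g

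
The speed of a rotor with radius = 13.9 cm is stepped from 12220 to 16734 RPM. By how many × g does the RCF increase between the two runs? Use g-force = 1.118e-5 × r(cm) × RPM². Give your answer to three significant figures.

20300 × g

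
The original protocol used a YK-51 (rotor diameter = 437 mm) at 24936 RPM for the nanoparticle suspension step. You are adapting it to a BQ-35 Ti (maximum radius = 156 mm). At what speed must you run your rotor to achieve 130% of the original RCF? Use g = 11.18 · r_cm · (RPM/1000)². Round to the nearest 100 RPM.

33600 RPM

Original rotor: r = 437 mm / 2 = 218.5 mm = 21.85 cm
RCF_original = 11.18 × 21.85 × (24.936)² = 11.18 × 21.85 × 621.804096 ≈ 151,896.2 × g
Target RCF = 1.3 × 151,896.2 ≈ 197,465.1 × g
Your rotor: r = 156 mm = 15.6 cm
197,465.1 = 11.18 × 15.6 × (N/1000)²
(N/1000)² = 197,465.1 / 174.408 = 1132.202
N = 1000 × √1132.202 ≈ 33,648.2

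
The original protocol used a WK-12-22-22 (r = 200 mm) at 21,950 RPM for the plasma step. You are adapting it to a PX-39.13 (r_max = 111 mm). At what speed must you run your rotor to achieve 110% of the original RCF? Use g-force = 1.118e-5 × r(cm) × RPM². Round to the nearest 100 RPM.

≈ 30900 RPM

Original rotor: r = 200 mm = 20.0 cm
RCF_original = 1.118 × 10⁻⁵ × 20 × (21950)² = 1.118 × 10⁻⁵ × 20 × 481,802,500 ≈ 107,731 × g
Target RCF = 1.1 × 107,731 ≈ 118,504.1 × g
Your rotor: r = 111 mm = 11.1 cm
118,504.1 = 1.118 × 10⁻⁵ × 11.1 × N²
N² = 118,504.1 / (12.4098 × 10⁻⁵) = 954,923,528
N ≈ √954,923,528 ≈ 30,901.8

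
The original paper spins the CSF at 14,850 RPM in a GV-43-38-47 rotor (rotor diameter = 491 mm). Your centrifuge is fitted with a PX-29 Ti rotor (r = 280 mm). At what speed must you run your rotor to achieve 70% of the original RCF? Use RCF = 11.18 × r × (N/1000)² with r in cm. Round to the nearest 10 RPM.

Original rotor: r = 491 mm / 2 = 245.5 mm = 24.55 cm
RCF_original = 11.18 × 24.55 × (14.85)² = 11.18 × 24.55 × 220.5225 ≈ 60,526.6 × g
Target RCF = 0.7 × 60,526.6 ≈ 42,368.6 × g
Your rotor: r = 280 mm = 28.0 cm
42,368.6 = 11.18 × 28 × (N/1000)²
(N/1000)² = 42,368.6 / 313.04 = 135.3456
N = 1000 × √135.3456 ≈ 11,633.8

≈ 11630 RPM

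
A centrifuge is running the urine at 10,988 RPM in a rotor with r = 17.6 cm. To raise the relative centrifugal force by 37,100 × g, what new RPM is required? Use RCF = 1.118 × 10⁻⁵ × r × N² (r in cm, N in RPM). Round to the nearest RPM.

Current RCF = 1.118 × 10⁻⁵ × 17.6 × (10988)² = 1.118 × 10⁻⁵ × 17.6 × 120,736,144 ≈ 23,757 × g
Target RCF = 23,757 + 37,100 = 60,857 × g
N² = 60,857 / (19.6768 × 10⁻⁵) = 309,283,013
N ≈ √309,283,013 ≈ 17,586.4

≈ 17586 RPM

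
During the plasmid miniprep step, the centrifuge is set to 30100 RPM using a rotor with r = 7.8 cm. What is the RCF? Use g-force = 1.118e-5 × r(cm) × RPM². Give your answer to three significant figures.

79000 ×g

RCF = 1.118 × 10⁻⁵ × r × N²
RCF = 1.118 × 10⁻⁵ × 7.8 × (30100)² = 1.118 × 10⁻⁵ × 7.8 × 906,010,000 ≈ 79,007.7 × g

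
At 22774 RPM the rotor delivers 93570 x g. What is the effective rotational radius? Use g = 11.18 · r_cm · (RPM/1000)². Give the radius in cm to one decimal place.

RCF = 11.18 × r × (N/1000)²
93570 = 11.18 × r × (22.774)²
r = 93570 / (11.18 × 518.655076) = 93570 / 5798.564 ≈ 16.137 cm

16.1 cm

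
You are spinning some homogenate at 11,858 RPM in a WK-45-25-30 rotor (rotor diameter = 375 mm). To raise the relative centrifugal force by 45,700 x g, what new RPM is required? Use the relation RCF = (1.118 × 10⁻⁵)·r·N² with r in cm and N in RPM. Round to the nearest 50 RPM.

r = 375 mm / 2 = 187.5 mm = 18.75 cm
Current RCF = 1.118 × 10⁻⁵ × 18.75 × (11858)² = 1.118 × 10⁻⁵ × 18.75 × 140,612,164 ≈ 29,475.8 × g
Target RCF = 29,475.8 + 45,700 = 75,175.8 × g
N² = 75,175.8 / (20.9625 × 10⁻⁵) = 358,620,394
N ≈ √358,620,394 ≈ 18,937.3

N₂ ≈ 18950 RPM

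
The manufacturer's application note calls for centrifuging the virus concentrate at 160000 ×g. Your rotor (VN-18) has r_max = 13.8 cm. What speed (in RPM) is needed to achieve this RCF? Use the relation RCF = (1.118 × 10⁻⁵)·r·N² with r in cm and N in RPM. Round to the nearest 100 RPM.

RCF = 1.118 × 10⁻⁵ × r × N²
160,000 = 1.118 × 10⁻⁵ × 13.8 × N²
N² = 160,000 / (15.4284 × 10⁻⁵) = 1,037,048,560
N ≈ √1,037,048,560 ≈ 32,203.2

32200 RPM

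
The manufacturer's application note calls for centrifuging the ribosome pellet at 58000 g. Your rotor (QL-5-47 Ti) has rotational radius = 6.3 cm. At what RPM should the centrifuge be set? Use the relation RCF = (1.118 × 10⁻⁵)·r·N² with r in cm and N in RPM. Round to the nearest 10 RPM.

N ≈ 28700 RPM

58,000 = 1.118 × 10⁻⁵ × 6.3 × N²
N² = 58,000 / (7.0434 × 10⁻⁵) = 823,465,940
N ≈ √823,465,940 ≈ 28,696.1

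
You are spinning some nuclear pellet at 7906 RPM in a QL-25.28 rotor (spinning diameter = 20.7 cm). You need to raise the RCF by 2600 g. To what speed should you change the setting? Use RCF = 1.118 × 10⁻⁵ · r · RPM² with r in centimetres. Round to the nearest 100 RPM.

N₂ ≈ 9200 RPM

r = 20.7 / 2 = 10.35 cm
Current RCF = 1.118 × 10⁻⁵ × 10.35 × (7906)² = 1.118 × 10⁻⁵ × 10.35 × 62,504,836 ≈ 7,232.6 × g
Target RCF = 7,232.6 + 2,600 = 9,832.6 × g
N² = 9,832.6 / (11.5713 × 10⁻⁵) = 84,974,031
N ≈ √84,974,031 ≈ 9,218.1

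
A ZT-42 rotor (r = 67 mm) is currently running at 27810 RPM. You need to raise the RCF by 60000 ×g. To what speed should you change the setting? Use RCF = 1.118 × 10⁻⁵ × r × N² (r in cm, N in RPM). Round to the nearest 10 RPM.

≈ 39680 RPM

r = 67 mm = 6.7 cm
Current RCF = 1.118 × 10⁻⁵ × 6.7 × (27810)² = 1.118 × 10⁻⁵ × 6.7 × 773,396,100 ≈ 57,932 × g
Target RCF = 57,932 + 60,000 = 117,932 × g
N² = 117,932 / (7.4906 × 10⁻⁵) = 1,574,399,915
N ≈ √1,574,399,915 ≈ 39,678.7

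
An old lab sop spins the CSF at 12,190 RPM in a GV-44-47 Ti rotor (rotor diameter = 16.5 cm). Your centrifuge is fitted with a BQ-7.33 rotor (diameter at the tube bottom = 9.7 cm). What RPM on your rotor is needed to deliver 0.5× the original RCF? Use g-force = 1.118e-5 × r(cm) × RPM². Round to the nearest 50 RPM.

≈ 11250 RPM

Original rotor: r = 16.5 / 2 = 8.25 cm
RCF_original = 1.118 × 10⁻⁵ × 8.25 × (12190)² = 1.118 × 10⁻⁵ × 8.25 × 148,596,100 ≈ 13,705.8 × g
Target RCF = 0.5 × 13,705.8 ≈ 6,852.9 × g
Your rotor: r = 9.7 / 2 = 4.85 cm
6,852.9 = 1.118 × 10⁻⁵ × 4.85 × N²
N² = 6,852.9 / (5.4223 × 10⁻⁵) = 126,383,638
N ≈ √126,383,638 ≈ 11,242.0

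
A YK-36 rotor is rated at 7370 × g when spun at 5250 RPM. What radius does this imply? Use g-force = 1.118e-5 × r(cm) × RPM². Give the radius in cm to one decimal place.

r ≈ 23.9 cm

7370 = 1.118 × 10⁻⁵ × r × (5250)²
r = 7370 / (1.118 × 10⁻⁵ × 27,562,500) = 7370 / 308.1488 ≈ 23.917 cm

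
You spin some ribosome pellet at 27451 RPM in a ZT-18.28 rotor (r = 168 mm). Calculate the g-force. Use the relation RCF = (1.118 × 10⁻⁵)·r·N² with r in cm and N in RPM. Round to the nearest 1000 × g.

r = 168 mm = 16.8 cm
RCF = 1.118 × 10⁻⁵ × r × N²
RCF = 1.118 × 10⁻⁵ × 16.8 × (27451)² = 1.118 × 10⁻⁵ × 16.8 × 753,557,401 ≈ 141,536.2 × g

142000 g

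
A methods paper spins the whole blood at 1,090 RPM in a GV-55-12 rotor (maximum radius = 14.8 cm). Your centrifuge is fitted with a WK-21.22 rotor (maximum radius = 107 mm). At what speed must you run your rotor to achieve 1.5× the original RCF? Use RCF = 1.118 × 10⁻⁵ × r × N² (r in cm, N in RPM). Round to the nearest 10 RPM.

1570 RPM

RCF_original = 1.118 × 10⁻⁵ × 14.8 × (1090)² = 1.118 × 10⁻⁵ × 14.8 × 1,188,100 ≈ 196.6 × g
Target RCF = 1.5 × 196.6 ≈ 294.9 × g
Your rotor: r = 107 mm = 10.7 cm
294.9 = 1.118 × 10⁻⁵ × 10.7 × N²
N² = 294.9 / (11.9626 × 10⁻⁵) = 2,465,183
N ≈ √2,465,183 ≈ 1,570.1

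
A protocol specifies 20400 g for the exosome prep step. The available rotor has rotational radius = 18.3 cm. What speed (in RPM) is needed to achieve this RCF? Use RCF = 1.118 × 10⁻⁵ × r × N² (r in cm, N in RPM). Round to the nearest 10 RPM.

≈ 9990 RPM

20,400 = 1.118 × 10⁻⁵ × 18.3 × N²
N² = 20,400 / (20.4594 × 10⁻⁵) = 99,709,669
N ≈ √99,709,669 ≈ 9,985.5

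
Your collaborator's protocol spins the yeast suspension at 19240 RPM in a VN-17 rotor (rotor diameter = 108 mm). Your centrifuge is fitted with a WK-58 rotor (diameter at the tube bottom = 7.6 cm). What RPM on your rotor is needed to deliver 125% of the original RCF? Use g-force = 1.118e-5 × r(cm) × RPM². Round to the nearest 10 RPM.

Original rotor: r = 108 mm / 2 = 54 mm = 5.4 cm
RCF_original = 1.118 × 10⁻⁵ × 5.4 × (19240)² = 1.118 × 10⁻⁵ × 5.4 × 370,177,600 ≈ 22,348.4 × g
Target RCF = 1.25 × 22,348.4 ≈ 27,935.5 × g
Your rotor: r = 7.6 / 2 = 3.8 cm
27,935.5 = 1.118 × 10⁻⁵ × 3.8 × N²
N² = 27,935.5 / (4.2484 × 10⁻⁵) = 657,553,432
N ≈ √657,553,432 ≈ 25,642.8

25640 RPM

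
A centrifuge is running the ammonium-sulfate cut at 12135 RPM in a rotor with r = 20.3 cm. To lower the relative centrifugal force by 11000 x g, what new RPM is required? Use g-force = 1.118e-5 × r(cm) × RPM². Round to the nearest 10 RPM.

Current RCF = 1.118 × 10⁻⁵ × 20.3 × (12135)² = 1.118 × 10⁻⁵ × 20.3 × 147,258,225 ≈ 33,420.8 × g
Target RCF = 33,420.8 − 11,000 = 22,420.8 × g
N² = 22,420.8 / (22.6954 × 10⁻⁵) = 98,790,063
N ≈ √98,790,063 ≈ 9,939.3

9940 RPM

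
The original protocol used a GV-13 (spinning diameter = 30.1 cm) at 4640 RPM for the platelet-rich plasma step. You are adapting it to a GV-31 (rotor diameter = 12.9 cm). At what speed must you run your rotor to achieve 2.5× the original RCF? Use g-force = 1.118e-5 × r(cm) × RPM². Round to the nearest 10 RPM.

Original rotor: r = 30.1 / 2 = 15.05 cm
RCF_original = 1.118 × 10⁻⁵ × 15.05 × (4640)² = 1.118 × 10⁻⁵ × 15.05 × 21,529,600 ≈ 3,622.5 × g
Target RCF = 2.5 × 3,622.5 ≈ 9,056.2 × g
Your rotor: r = 12.9 / 2 = 6.45 cm
9,056.2 = 1.118 × 10⁻⁵ × 6.45 × N²
N² = 9,056.2 / (7.2111 × 10⁻⁵) = 125,586,942
N ≈ √125,586,942 ≈ 11,206.6

≈ 11210 RPM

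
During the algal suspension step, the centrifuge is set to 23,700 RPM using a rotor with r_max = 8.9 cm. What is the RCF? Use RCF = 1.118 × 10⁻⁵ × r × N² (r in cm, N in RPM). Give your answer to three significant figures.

RCF = 1.118 × 10⁻⁵ × r × N²
RCF = 1.118 × 10⁻⁵ × 8.9 × (23700)² = 1.118 × 10⁻⁵ × 8.9 × 561,690,000 ≈ 55,889.3 × g

55900 x g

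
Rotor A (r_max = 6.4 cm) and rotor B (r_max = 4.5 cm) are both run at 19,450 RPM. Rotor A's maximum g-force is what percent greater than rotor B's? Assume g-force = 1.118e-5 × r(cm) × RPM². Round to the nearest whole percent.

At equal RPM, RCF scales linearly with r: ratio = 6.4 / 4.5 = 1.4222.
So rotor A delivers 42.2% more g-force.

42%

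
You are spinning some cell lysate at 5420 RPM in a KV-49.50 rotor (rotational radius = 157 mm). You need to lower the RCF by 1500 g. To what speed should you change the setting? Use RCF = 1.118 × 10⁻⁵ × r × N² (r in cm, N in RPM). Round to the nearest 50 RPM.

r = 157 mm = 15.7 cm
Current RCF = 1.118 × 10⁻⁵ × 15.7 × (5420)² = 1.118 × 10⁻⁵ × 15.7 × 29,376,400 ≈ 5,156.3 × g
Target RCF = 5,156.3 − 1,500 = 3,656.3 × g
N² = 3,656.3 / (17.5526 × 10⁻⁵) = 20,830,532
N ≈ √20,830,532 ≈ 4,564.0

≈ 4550 RPM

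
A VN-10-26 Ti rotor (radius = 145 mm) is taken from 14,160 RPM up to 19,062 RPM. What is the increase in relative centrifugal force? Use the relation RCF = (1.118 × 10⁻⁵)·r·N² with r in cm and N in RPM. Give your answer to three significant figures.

r = 145 mm = 14.5 cm
RCF₁ = 1.118 × 10⁻⁵ × 14.5 × (14160)² = 1.118 × 10⁻⁵ × 14.5 × 200,505,600 ≈ 32,504 × g
RCF₂ = 1.118 × 10⁻⁵ × 14.5 × (19062)² = 1.118 × 10⁻⁵ × 14.5 × 363,359,844 ≈ 58,904.3 × g
Increase = 58,904.3 − 32,504 = 26,400.3

26400 g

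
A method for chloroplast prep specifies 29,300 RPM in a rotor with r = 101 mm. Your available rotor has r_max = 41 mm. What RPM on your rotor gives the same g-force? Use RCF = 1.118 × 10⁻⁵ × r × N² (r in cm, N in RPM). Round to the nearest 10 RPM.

45990 RPM

Original rotor: r = 101 mm = 10.1 cm
RCF_original = 1.118 × 10⁻⁵ × 10.1 × (29300)² = 1.118 × 10⁻⁵ × 10.1 × 858,490,000 ≈ 96,939 × g
Your rotor: r = 41 mm = 4.1 cm
96,939 = 1.118 × 10⁻⁵ × 4.1 × N²
N² = 96,939 / (4.5838 × 10⁻⁵) = 2,114,817,400
N ≈ √2,114,817,400 ≈ 45,987.1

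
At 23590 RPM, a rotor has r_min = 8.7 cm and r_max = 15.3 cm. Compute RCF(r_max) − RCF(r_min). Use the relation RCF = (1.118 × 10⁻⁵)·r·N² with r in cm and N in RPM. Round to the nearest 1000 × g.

41000 x g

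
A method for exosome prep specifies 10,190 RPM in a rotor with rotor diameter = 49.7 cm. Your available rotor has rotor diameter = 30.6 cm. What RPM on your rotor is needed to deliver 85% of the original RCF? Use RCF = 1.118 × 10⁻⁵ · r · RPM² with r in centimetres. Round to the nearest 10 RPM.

Original rotor: r = 49.7 / 2 = 24.85 cm
RCF_original = 1.118 × 10⁻⁵ × 24.85 × (10190)² = 1.118 × 10⁻⁵ × 24.85 × 103,836,100 ≈ 28,848.1 × g
Target RCF = 0.85 × 28,848.1 ≈ 24,520.9 × g
Your rotor: r = 30.6 / 2 = 15.3 cm
24,520.9 = 1.118 × 10⁻⁵ × 15.3 × N²
N² = 24,520.9 / (17.1054 × 10⁻⁵) = 143,351,807
N ≈ √143,351,807 ≈ 11,973.0

≈ 11970 RPM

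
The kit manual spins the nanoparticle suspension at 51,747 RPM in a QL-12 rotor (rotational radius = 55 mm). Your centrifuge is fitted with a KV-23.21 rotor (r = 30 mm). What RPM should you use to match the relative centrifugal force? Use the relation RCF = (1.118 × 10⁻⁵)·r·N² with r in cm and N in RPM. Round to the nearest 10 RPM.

70070 RPM

Original rotor: r = 55 mm = 5.5 cm
RCF = 1.118 × 10⁻⁵ × r × N²
RCF_original = 1.118 × 10⁻⁵ × 5.5 × (51747)² = 1.118 × 10⁻⁵ × 5.5 × 2,677,752,009 ≈ 164,655 × g
Your rotor: r = 30 mm = 3.0 cm
164,655 = 1.118 × 10⁻⁵ × 3 × N²
N² = 164,655 / (3.354 × 10⁻⁵) = 4,909,212,880
N ≈ √4,909,212,880 ≈ 70,065.8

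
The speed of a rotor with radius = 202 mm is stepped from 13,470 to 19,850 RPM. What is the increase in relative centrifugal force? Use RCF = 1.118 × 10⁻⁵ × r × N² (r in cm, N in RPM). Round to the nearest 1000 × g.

r = 202 mm = 20.2 cm
RCF₁ = 1.118 × 10⁻⁵ × 20.2 × (13470)² = 1.118 × 10⁻⁵ × 20.2 × 181,440,900 ≈ 40,975.9 × g
RCF₂ = 1.118 × 10⁻⁵ × 20.2 × (19850)² = 1.118 × 10⁻⁵ × 20.2 × 394,022,500 ≈ 88,984.5 × g
Increase = 88,984.5 − 40,975.9 = 48,008.6

48000 g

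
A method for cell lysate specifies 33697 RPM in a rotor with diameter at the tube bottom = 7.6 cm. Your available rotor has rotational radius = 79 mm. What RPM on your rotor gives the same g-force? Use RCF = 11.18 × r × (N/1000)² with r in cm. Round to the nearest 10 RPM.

Original rotor: r = 7.6 / 2 = 3.8 cm
RCF_original = 11.18 × 3.8 × (33.697)² = 11.18 × 3.8 × 1,135.487809 ≈ 48,240.1 × g
Your rotor: r = 79 mm = 7.9 cm
48,240.1 = 11.18 × 7.9 × (N/1000)²
(N/1000)² = 48,240.1 / 88.322 = 546.1844
N = 1000 × √546.1844 ≈ 23,370.6

≈ 23370 RPM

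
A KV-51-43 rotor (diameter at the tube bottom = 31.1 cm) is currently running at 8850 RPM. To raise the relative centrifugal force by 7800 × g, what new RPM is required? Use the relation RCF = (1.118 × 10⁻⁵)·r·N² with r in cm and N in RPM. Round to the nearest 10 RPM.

≈ 11100 RPM

r = 31.1 / 2 = 15.55 cm
Current RCF = 1.118 × 10⁻⁵ × 15.55 × (8850)² = 1.118 × 10⁻⁵ × 15.55 × 78,322,500 ≈ 13,616.3 × g
Target RCF = 13,616.3 + 7,800 = 21,416.3 × g
N² = 21,416.3 / (17.3849 × 10⁻⁵) = 123,189,089
N ≈ √123,189,089 ≈ 11,099.1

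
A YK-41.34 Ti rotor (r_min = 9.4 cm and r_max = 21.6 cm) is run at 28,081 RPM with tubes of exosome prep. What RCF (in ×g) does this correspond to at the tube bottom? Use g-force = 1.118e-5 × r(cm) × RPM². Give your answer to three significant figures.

Use r_max = 21.6 cm.
RCF = 1.118 × 10⁻⁵ × r × N²
RCF = 1.118 × 10⁻⁵ × 21.6 × (28081)² = 1.118 × 10⁻⁵ × 21.6 × 788,542,561 ≈ 190,423.6 × g

190000 ×g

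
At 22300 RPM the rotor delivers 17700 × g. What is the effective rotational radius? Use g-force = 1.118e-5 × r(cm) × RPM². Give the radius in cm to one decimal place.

≈ 3.2 cm

17700 = 1.118 × 10⁻⁵ × r × (22300)²
r = 17700 / (1.118 × 10⁻⁵ × 497,290,000) = 17700 / 5559.702 ≈ 3.184 cm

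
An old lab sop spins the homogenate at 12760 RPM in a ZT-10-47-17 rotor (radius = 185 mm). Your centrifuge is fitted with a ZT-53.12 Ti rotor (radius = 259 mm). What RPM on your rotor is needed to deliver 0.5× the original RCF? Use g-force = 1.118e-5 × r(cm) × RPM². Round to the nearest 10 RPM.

Original rotor: r = 185 mm = 18.5 cm
RCF = 1.118 × 10⁻⁵ × r × N²
RCF_original = 1.118 × 10⁻⁵ × 18.5 × (12760)² = 1.118 × 10⁻⁵ × 18.5 × 162,817,600 ≈ 33,675.6 × g
Target RCF = 0.5 × 33,675.6 ≈ 16,837.8 × g
Your rotor: r = 259 mm = 25.9 cm
16,837.8 = 1.118 × 10⁻⁵ × 25.9 × N²
N² = 16,837.8 / (28.9562 × 10⁻⁵) = 58,149,205
N ≈ √58,149,205 ≈ 7,625.6

≈ 7630 RPM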